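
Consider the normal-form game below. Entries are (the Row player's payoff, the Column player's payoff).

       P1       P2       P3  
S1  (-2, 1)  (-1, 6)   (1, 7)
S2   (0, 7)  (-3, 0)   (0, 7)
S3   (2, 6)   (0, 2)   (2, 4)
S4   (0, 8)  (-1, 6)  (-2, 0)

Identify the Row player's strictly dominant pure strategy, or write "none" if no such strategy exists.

S3 vs S1: P1: 2>-2, P2: 0>-1, P3: 2>1.
S3 vs S2: P1: 2>0, P2: 0>-3, P3: 2>0.
S3 vs S4: P1: 2>0, P2: 0>-1, P3: 2>-2.
S3 strictly beats every other strategy against every opponent action, so it is strictly dominant.

S3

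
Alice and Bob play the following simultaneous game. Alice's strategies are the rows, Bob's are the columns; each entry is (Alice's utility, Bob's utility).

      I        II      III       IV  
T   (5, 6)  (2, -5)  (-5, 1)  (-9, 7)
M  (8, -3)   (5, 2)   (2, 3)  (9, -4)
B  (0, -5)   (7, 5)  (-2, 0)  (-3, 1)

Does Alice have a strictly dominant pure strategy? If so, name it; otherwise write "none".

none

T fails to dominate M at I (5<8).
M fails to dominate B at II (5<7).
B fails to dominate T at I (0<5).
No single strategy dominates all the others.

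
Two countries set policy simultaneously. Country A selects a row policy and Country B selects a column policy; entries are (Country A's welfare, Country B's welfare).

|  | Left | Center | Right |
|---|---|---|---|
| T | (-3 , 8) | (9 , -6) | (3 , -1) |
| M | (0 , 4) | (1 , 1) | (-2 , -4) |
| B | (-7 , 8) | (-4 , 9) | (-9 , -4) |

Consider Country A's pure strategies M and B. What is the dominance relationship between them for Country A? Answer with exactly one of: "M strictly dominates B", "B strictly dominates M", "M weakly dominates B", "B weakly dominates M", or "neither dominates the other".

M strictly dominates B

M's payoffs vs B's, by Country B's action — Left: 0>-7, Center: 1>-4, Right: -2>-9.
Every comparison favours M, so M strictly dominates B.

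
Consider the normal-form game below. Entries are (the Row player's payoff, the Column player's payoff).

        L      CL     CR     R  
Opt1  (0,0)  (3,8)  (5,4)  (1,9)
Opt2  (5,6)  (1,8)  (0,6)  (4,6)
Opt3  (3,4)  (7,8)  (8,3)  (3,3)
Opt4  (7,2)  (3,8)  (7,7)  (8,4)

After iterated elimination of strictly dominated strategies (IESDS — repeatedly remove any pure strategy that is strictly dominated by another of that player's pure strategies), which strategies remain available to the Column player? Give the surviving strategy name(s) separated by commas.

For the Row player, Opt3 strictly dominates Opt1 on the remaining columns (L: 3>0, CL: 7>3, CR: 8>5, R: 3>1); eliminate Opt1.
The Row player's strategy Opt2 is strictly dominated by Opt4 (L: 7>5, CL: 3>1, CR: 7>0, R: 8>4) and is removed.
For the Column player, CL strictly dominates L on the remaining rows (Opt3: 8>4, Opt4: 8>2); eliminate L.
For the Column player, CL strictly dominates CR on the remaining rows (Opt3: 8>3, Opt4: 8>7); eliminate CR.
For the Column player, CL strictly dominates R on the remaining rows (Opt3: 8>3, Opt4: 8>4); eliminate R.
The Row player's strategy Opt4 is strictly dominated by Opt3 (CL: 7>3) and is removed.
Among the remaining strategies, none is strictly dominated by another pure strategy of the same player, so the elimination stops.
Surviving strategies — the Row player: {Opt3}; the Column player: {CL}.

CL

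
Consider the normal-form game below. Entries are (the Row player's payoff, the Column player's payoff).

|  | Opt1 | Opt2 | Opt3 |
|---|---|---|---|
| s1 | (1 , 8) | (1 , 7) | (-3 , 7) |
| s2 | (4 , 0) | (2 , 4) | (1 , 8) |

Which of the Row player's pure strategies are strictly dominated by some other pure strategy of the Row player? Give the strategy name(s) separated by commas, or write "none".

s1

s2 strictly dominates s1 — Opt1: 4>1, Opt2: 2>1, Opt3: 1>-3.
s2 is not dominated — it holds its own against s1 at Opt1 (4>1).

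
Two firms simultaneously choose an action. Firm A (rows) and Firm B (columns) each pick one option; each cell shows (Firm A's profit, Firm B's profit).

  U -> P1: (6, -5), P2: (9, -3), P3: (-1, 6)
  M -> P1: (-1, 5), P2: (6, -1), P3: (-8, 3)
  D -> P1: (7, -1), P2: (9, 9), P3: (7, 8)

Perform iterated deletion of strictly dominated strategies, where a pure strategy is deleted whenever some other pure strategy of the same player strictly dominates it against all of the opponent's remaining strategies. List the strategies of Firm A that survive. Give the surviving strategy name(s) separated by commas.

U, D

Firm A's strategy M is strictly dominated by U (P1: 6>-1, P2: 9>6, P3: -1>-8) and is removed.
Firm B's strategy P1 is strictly dominated by P2 (U: -3>-5, D: 9>-1) and is removed.
Among the remaining strategies, none is strictly dominated by another pure strategy of the same player, so the elimination stops.
Surviving strategies — Firm A: {U, D}; Firm B: {P2, P3}.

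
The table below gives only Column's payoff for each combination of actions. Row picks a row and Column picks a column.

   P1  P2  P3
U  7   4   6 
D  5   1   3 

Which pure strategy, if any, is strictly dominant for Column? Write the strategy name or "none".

P1 vs P2: U: 7>4, D: 5>1.
P1 vs P3: U: 7>6, D: 5>3.
P1 strictly beats every other strategy against every opponent action, so it is strictly dominant.

P1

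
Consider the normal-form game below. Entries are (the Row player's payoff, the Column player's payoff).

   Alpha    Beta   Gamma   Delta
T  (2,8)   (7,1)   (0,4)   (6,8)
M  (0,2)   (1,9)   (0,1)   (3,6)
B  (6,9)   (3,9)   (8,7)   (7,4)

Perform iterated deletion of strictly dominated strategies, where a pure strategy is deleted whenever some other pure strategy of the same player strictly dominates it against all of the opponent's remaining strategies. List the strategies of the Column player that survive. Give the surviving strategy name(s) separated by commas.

The Row player's strategy M is strictly dominated by B (Alpha: 6>0, Beta: 3>1, Gamma: 8>0, Delta: 7>3) and is removed.
For the Column player, Alpha strictly dominates Gamma on the remaining rows (T: 8>4, B: 9>7); eliminate Gamma.
Among the remaining strategies, none is strictly dominated by another pure strategy of the same player, so the elimination stops.
Surviving strategies — the Row player: {T, B}; the Column player: {Alpha, Beta, Delta}.

Alpha, Beta, Delta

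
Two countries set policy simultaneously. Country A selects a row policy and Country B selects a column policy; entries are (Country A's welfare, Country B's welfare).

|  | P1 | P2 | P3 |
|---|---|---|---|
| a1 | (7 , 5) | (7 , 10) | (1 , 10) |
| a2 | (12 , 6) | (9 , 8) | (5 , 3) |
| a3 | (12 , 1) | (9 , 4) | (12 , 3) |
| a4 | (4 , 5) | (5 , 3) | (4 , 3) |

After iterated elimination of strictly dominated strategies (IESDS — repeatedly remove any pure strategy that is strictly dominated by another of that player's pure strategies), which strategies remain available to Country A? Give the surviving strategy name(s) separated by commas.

For Country A, a2 strictly dominates a1 on the remaining columns (P1: 12>7, P2: 9>7, P3: 5>1); eliminate a1.
Country A's strategy a4 is strictly dominated by a2 (P1: 12>4, P2: 9>5, P3: 5>4) and is removed.
Column P1 is eliminated: P2 beats it against every remaining row (a2: 8>6, a3: 4>1).
Column P3 is eliminated: P2 beats it against every remaining row (a2: 8>3, a3: 4>3).
Among the remaining strategies, none is strictly dominated by another pure strategy of the same player, so the elimination stops.
Surviving strategies — Country A: {a2, a3}; Country B: {P2}.

a2, a3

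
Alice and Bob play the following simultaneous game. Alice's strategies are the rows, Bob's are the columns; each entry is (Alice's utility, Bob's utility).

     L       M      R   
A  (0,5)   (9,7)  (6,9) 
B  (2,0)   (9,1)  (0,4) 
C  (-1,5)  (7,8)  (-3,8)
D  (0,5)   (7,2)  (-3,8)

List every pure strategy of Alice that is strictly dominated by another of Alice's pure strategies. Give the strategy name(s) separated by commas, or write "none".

C, D

A is not dominated — it holds its own against B at M (9=9); C at L (0>-1); D at L (0=0).
Nothing dominates B: A at L (2>0); C at L (2>-1); D at L (2>0).
C: dominated, since A does at least as well everywhere (L: 0>-1, M: 9>7, R: 6>-3).
D is strictly dominated by B (L: 2>0, M: 9>7, R: 0>-3).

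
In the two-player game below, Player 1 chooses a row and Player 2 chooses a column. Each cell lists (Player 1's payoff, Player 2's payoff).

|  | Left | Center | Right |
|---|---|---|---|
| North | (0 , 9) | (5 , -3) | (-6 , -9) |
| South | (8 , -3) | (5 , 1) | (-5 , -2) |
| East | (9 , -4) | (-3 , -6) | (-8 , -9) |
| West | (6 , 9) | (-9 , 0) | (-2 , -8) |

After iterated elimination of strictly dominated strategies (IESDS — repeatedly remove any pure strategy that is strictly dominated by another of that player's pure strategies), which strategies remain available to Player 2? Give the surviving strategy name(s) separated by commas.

Left, Center

Column Right is eliminated: Center beats it against every remaining row (North: -3>-9, South: 1>-2, East: -6>-9, West: 0>-8).
Player 1's strategy West is strictly dominated by South (Left: 8>6, Center: 5>-9) and is removed.
Among the remaining strategies, none is strictly dominated by another pure strategy of the same player, so the elimination stops.
Surviving strategies — Player 1: {North, South, East}; Player 2: {Left, Center}.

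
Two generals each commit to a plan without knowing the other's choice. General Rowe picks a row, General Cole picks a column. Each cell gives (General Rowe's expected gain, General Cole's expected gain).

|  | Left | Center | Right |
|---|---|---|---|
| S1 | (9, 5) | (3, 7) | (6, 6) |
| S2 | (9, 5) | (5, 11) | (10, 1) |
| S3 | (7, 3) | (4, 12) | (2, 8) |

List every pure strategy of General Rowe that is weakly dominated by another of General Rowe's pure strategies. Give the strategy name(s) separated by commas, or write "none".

S1, S3

S1 is weakly dominated by S2 (Left: 9=9, Center: 5>3, Right: 10>6).
S2: no other strategy beats it everywhere (S1 at Center (5>3); S3 at Left (9>7)).
S3: dominated, since S2 does at least as well everywhere (Left: 9>7, Center: 5>4, Right: 10>2).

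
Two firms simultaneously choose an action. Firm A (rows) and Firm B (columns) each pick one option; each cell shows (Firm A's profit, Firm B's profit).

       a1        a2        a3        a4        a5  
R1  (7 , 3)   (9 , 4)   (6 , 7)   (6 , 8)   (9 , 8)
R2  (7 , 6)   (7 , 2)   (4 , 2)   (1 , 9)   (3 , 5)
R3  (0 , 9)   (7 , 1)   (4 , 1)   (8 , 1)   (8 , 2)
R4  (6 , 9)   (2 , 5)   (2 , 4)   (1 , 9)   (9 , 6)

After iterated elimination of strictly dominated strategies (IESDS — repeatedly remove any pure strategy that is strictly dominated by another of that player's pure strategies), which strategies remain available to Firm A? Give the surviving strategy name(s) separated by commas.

R1, R2, R3, R4

For Firm B, a5 strictly dominates a2 on the remaining rows (R1: 8>4, R2: 5>2, R3: 2>1, R4: 6>5); eliminate a2.
Column a3 is eliminated: a5 beats it against every remaining row (R1: 8>7, R2: 5>2, R3: 2>1, R4: 6>4).
Among the remaining strategies, none is strictly dominated by another pure strategy of the same player, so the elimination stops.
Surviving strategies — Firm A: {R1, R2, R3, R4}; Firm B: {a1, a4, a5}.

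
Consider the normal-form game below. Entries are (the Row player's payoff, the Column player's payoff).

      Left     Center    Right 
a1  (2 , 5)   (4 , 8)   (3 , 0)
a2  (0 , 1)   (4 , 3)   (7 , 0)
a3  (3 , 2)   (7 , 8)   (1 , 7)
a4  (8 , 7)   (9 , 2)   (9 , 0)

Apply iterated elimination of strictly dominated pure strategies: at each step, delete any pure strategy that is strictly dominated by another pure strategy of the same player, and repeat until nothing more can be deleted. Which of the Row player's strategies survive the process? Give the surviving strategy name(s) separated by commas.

a4

For the Row player, a4 strictly dominates a1 on the remaining columns (Left: 8>2, Center: 9>4, Right: 9>3); eliminate a1.
For the Row player, a4 strictly dominates a2 on the remaining columns (Left: 8>0, Center: 9>4, Right: 9>7); eliminate a2.
For the Row player, a4 strictly dominates a3 on the remaining columns (Left: 8>3, Center: 9>7, Right: 9>1); eliminate a3.
For the Column player, Left strictly dominates Center on the remaining rows (a4: 7>2); eliminate Center.
For the Column player, Left strictly dominates Right on the remaining rows (a4: 7>0); eliminate Right.
Among the remaining strategies, none is strictly dominated by another pure strategy of the same player, so the elimination stops.
Surviving strategies — the Row player: {a4}; the Column player: {Left}.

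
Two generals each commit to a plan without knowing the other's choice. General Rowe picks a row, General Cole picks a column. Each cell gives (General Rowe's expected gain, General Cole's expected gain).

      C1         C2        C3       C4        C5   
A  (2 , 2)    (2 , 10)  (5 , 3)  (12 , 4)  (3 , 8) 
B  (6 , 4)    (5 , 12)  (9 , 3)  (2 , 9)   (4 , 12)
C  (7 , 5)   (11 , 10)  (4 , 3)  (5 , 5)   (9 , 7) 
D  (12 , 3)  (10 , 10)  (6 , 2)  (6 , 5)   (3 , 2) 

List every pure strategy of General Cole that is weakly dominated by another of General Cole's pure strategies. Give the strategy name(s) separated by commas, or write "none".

C1, C3, C4, C5

C1 is weakly dominated by C2 (A: 10>2, B: 12>4, C: 10>5, D: 10>3).
C2 is not dominated — it holds its own against C1 at A (10>2); C3 at A (10>3); C4 at A (10>4); C5 at A (10>8).
C2 weakly dominates C3 — A: 10>3, B: 12>3, C: 10>3, D: 10>2.
C4 is weakly dominated by C2 (A: 10>4, B: 12>9, C: 10>5, D: 10>5).
C2 weakly dominates C5 — A: 10>8, B: 12=12, C: 10>7, D: 10>2.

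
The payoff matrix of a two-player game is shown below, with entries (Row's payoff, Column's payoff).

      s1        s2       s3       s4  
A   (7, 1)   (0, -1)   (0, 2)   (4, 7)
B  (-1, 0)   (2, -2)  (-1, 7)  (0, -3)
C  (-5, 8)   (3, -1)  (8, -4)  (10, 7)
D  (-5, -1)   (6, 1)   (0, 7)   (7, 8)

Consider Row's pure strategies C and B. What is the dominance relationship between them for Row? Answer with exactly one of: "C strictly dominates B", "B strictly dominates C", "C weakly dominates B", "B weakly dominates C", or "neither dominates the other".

C's payoffs vs B's, by Column's action — s1: -5<-1, s2: 3>2, s3: 8>-1, s4: 10>0.
C does better at s2, s3, s4 but worse at s1; neither strategy dominates the other.

neither dominates the other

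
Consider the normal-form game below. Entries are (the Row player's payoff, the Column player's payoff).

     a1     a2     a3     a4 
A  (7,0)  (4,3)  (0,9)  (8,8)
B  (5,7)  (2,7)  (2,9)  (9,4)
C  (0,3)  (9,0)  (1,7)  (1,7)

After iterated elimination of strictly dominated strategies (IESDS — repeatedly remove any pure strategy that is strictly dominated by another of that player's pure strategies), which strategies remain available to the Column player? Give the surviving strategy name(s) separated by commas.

The Column player's strategy a1 is strictly dominated by a3 (A: 9>0, B: 9>7, C: 7>3) and is removed.
For the Column player, a3 strictly dominates a2 on the remaining rows (A: 9>3, B: 9>7, C: 7>0); eliminate a2.
Row A is eliminated: B beats it against every remaining column (a3: 2>0, a4: 9>8).
For the Row player, B strictly dominates C on the remaining columns (a3: 2>1, a4: 9>1); eliminate C.
Column a4 is eliminated: a3 beats it against every remaining row (B: 9>4).
Among the remaining strategies, none is strictly dominated by another pure strategy of the same player, so the elimination stops.
Surviving strategies — the Row player: {B}; the Column player: {a3}.

a3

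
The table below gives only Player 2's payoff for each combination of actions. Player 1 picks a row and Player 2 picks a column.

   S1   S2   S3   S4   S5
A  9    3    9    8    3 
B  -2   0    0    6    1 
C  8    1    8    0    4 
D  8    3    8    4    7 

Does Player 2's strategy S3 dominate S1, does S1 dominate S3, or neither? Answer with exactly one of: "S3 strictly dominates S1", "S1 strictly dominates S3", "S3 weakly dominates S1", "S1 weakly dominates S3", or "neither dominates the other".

Compare S3 to S1 across each choice by Player 1: A: 9=9, B: 0>-2, C: 8=8, D: 8=8.
S3 is at least as good everywhere and strictly better somewhere (tied only at A, C, D), so S3 weakly but not strictly dominates S1.

S3 weakly dominates S1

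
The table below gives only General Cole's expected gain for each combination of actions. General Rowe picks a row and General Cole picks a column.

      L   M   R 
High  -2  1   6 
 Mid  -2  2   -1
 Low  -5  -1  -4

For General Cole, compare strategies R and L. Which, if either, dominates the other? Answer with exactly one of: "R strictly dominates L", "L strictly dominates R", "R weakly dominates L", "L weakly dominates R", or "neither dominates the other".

R strictly dominates L

Compare R to L across each opponent action: High: 6>-2, Mid: -1>-2, Low: -4>-5.
R gives a strictly higher payoff against each opponent action, so R strictly dominates L.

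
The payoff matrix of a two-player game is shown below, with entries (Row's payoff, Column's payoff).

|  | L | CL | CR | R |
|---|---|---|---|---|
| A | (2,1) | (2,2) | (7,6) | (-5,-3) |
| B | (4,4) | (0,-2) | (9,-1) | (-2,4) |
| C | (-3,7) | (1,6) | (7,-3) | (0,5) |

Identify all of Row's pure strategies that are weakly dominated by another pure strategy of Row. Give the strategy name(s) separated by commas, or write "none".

A is not dominated — it holds its own against B at CL (2>0); C at L (2>-3).
B is not dominated — it holds its own against A at L (4>2); C at L (4>-3).
Nothing dominates C: A at R (0>-5); B at CL (1>0).

none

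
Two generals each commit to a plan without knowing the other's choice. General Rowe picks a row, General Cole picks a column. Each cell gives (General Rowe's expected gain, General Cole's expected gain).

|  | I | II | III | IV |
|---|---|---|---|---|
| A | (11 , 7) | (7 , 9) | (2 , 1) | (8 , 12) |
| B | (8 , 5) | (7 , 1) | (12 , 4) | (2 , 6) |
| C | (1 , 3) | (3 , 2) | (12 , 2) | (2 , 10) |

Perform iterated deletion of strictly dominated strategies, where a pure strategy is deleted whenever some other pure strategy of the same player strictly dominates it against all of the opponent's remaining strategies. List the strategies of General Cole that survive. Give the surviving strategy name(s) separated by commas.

Column I is eliminated: IV beats it against every remaining row (A: 12>7, B: 6>5, C: 10>3).
Column II is eliminated: IV beats it against every remaining row (A: 12>9, B: 6>1, C: 10>2).
Column III is eliminated: IV beats it against every remaining row (A: 12>1, B: 6>4, C: 10>2).
General Rowe's strategy B is strictly dominated by A (IV: 8>2) and is removed.
For General Rowe, A strictly dominates C on the remaining columns (IV: 8>2); eliminate C.
Among the remaining strategies, none is strictly dominated by another pure strategy of the same player, so the elimination stops.
Surviving strategies — General Rowe: {A}; General Cole: {IV}.

IV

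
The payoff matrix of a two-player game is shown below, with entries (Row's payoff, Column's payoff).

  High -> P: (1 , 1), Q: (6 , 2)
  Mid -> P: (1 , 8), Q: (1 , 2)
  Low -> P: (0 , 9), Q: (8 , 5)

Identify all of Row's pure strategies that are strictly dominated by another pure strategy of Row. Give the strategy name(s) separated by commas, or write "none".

none

Nothing dominates High: Mid at P (1=1); Low at P (1>0).
Mid is not dominated — it holds its own against High at P (1=1); Low at P (1>0).
Low is not dominated — it holds its own against High at Q (8>6); Mid at Q (8>1).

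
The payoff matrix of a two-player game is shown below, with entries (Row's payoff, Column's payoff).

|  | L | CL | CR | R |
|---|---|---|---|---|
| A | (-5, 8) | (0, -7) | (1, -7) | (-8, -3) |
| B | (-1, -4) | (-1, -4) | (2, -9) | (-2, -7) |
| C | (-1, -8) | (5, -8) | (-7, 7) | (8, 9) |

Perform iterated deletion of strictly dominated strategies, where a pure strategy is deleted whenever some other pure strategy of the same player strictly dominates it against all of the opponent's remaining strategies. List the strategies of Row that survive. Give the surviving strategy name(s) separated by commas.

For Column, R strictly dominates CR on the remaining rows (A: -3>-7, B: -7>-9, C: 9>7); eliminate CR.
Row A is eliminated: C beats it against every remaining column (L: -1>-5, CL: 5>0, R: 8>-8).
Among the remaining strategies, none is strictly dominated by another pure strategy of the same player, so the elimination stops.
Surviving strategies — Row: {B, C}; Column: {L, CL, R}.

B, C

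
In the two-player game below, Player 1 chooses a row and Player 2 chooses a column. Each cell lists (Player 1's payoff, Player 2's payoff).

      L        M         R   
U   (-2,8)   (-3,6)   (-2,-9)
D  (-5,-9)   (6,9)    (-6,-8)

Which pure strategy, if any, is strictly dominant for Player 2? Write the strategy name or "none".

L fails to dominate M at D (-9<9).
M fails to dominate L at U (6<8).
R fails to dominate L at U (-9<8).
No single strategy dominates all the others.

none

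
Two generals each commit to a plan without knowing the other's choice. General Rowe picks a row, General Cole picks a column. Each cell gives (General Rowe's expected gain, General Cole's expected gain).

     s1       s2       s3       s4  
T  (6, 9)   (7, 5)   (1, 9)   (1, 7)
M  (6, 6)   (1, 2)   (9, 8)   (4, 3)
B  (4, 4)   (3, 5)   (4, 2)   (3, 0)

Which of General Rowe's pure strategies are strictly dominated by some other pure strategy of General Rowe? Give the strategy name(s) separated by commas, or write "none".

none

T: no other strategy beats it everywhere (M at s1 (6=6); B at s1 (6>4)).
M is not dominated — it holds its own against T at s1 (6=6); B at s1 (6>4).
B: no other strategy beats it everywhere (T at s3 (4>1); M at s2 (3>1)).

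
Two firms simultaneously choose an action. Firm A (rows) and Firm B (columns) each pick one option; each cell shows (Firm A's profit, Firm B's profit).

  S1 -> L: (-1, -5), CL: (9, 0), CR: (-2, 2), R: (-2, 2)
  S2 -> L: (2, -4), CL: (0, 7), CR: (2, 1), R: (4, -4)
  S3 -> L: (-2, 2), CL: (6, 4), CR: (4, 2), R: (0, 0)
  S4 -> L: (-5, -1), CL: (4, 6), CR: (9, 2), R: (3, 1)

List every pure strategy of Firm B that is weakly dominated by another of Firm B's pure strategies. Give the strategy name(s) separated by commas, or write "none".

CL weakly dominates L — S1: 0>-5, S2: 7>-4, S3: 4>2, S4: 6>-1.
CL: no other strategy beats it everywhere (L at S1 (0>-5); CR at S2 (7>1); R at S2 (7>-4)).
Nothing dominates CR: L at S1 (2>-5); CL at S1 (2>0); R at S2 (1>-4).
R: dominated, since CR does at least as well everywhere (S1: 2=2, S2: 1>-4, S3: 2>0, S4: 2>1).

L, R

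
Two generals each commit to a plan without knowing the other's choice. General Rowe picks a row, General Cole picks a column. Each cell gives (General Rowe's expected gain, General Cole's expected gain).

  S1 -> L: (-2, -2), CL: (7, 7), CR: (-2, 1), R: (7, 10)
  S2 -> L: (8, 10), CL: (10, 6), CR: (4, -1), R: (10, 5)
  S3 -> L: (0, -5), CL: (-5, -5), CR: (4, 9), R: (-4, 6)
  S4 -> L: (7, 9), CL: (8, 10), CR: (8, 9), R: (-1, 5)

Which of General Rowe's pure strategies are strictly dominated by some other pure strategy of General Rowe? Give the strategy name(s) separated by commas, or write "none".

S2 strictly dominates S1 — L: 8>-2, CL: 10>7, CR: 4>-2, R: 10>7.
Nothing dominates S2: S1 at L (8>-2); S3 at L (8>0); S4 at L (8>7).
S4 strictly dominates S3 — L: 7>0, CL: 8>-5, CR: 8>4, R: -1>-4.
S4: no other strategy beats it everywhere (S1 at L (7>-2); S2 at CR (8>4); S3 at L (7>0)).

S1, S3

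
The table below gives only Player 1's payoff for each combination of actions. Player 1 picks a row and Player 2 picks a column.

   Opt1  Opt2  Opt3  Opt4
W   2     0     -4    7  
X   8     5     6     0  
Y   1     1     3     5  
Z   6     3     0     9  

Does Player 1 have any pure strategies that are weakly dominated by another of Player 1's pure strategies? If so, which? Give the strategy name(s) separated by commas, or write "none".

W

W is weakly dominated by Z (Opt1: 6>2, Opt2: 3>0, Opt3: 0>-4, Opt4: 9>7).
Nothing dominates X: W at Opt1 (8>2); Y at Opt1 (8>1); Z at Opt1 (8>6).
Y: no other strategy beats it everywhere (W at Opt2 (1>0); X at Opt4 (5>0); Z at Opt3 (3>0)).
Z is not dominated — it holds its own against W at Opt1 (6>2); X at Opt4 (9>0); Y at Opt1 (6>1).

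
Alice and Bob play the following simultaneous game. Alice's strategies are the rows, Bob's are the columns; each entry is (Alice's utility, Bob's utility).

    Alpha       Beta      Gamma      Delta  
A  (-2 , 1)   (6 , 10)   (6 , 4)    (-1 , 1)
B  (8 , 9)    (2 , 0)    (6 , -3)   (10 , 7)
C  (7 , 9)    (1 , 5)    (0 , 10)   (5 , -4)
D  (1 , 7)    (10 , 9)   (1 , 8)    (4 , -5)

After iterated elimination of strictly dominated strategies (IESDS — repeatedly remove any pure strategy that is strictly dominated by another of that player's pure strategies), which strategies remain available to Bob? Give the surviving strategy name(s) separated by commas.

Alpha, Beta

Alice's strategy C is strictly dominated by B (Alpha: 8>7, Beta: 2>1, Gamma: 6>0, Delta: 10>5) and is removed.
For Bob, Beta strictly dominates Gamma on the remaining rows (A: 10>4, B: 0>-3, D: 9>8); eliminate Gamma.
For Alice, D strictly dominates A on the remaining columns (Alpha: 1>-2, Beta: 10>6, Delta: 4>-1); eliminate A.
Column Delta is eliminated: Alpha beats it against every remaining row (B: 9>7, D: 7>-5).
Among the remaining strategies, none is strictly dominated by another pure strategy of the same player, so the elimination stops.
Surviving strategies — Alice: {B, D}; Bob: {Alpha, Beta}.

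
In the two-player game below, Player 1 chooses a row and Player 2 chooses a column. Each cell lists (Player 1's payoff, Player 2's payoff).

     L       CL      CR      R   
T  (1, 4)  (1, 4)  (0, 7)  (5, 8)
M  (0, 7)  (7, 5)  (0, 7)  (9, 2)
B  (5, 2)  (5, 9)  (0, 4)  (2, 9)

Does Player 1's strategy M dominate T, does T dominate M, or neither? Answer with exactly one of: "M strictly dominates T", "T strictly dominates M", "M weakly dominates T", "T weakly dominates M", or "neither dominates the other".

Compare M to T across each choice by Player 2: L: 0<1, CL: 7>1, CR: 0=0, R: 9>5.
M does better at CL, R but worse at L; neither strategy dominates the other.

neither dominates the other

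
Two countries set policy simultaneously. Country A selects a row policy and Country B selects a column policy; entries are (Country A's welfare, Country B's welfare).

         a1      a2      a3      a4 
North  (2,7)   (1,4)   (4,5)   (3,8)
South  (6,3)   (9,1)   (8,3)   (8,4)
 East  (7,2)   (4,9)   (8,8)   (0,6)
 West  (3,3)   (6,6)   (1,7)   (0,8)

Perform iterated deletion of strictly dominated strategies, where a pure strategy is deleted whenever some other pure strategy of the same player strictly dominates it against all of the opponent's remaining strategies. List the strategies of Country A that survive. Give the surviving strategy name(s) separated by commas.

South, East

Row North is eliminated: South beats it against every remaining column (a1: 6>2, a2: 9>1, a3: 8>4, a4: 8>3).
For Country A, South strictly dominates West on the remaining columns (a1: 6>3, a2: 9>6, a3: 8>1, a4: 8>0); eliminate West.
Column a1 is eliminated: a4 beats it against every remaining row (South: 4>3, East: 6>2).
Among the remaining strategies, none is strictly dominated by another pure strategy of the same player, so the elimination stops.
Surviving strategies — Country A: {South, East}; Country B: {a2, a3, a4}.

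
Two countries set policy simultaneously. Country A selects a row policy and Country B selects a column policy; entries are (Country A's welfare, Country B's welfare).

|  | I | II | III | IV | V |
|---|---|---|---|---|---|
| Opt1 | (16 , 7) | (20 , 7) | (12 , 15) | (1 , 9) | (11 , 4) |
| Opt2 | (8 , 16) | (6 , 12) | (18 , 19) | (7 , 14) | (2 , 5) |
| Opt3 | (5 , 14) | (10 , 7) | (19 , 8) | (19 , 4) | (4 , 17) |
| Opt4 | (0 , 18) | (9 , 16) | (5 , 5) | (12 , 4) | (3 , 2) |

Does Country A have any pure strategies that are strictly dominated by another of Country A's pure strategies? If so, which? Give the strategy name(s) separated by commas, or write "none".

Opt4

Opt1 is not dominated — it holds its own against Opt2 at I (16>8); Opt3 at I (16>5); Opt4 at I (16>0).
Nothing dominates Opt2: Opt1 at III (18>12); Opt3 at I (8>5); Opt4 at I (8>0).
Opt3: no other strategy beats it everywhere (Opt1 at III (19>12); Opt2 at II (10>6); Opt4 at I (5>0)).
Opt4: dominated, since Opt3 does at least as well everywhere (I: 5>0, II: 10>9, III: 19>5, IV: 19>12, V: 4>3).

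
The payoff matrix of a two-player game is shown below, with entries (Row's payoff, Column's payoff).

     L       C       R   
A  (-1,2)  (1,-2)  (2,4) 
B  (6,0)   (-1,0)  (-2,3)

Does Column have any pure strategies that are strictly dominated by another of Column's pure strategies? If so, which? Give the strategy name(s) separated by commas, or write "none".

L, C

L: dominated, since R does at least as well everywhere (A: 4>2, B: 3>0).
C is strictly dominated by R (A: 4>-2, B: 3>0).
R: no other strategy beats it everywhere (L at A (4>2); C at A (4>-2)).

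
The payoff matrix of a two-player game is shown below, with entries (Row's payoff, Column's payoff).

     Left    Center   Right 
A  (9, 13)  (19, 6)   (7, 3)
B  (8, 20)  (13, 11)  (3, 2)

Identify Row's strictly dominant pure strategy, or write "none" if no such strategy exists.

A

A vs B: Left: 9>8, Center: 19>13, Right: 7>3.
A strictly beats every other strategy against every opponent action, so it is strictly dominant.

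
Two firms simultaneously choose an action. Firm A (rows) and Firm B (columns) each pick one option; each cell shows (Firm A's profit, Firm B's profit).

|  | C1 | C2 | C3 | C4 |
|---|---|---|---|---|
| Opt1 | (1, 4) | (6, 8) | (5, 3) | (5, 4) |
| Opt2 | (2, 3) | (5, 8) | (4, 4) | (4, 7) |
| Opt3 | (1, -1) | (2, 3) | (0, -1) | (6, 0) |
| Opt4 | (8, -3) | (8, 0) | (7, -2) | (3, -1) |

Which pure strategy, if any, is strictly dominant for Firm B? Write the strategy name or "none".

C2 vs C1: Opt1: 8>4, Opt2: 8>3, Opt3: 3>-1, Opt4: 0>-3.
C2 vs C3: Opt1: 8>3, Opt2: 8>4, Opt3: 3>-1, Opt4: 0>-2.
C2 vs C4: Opt1: 8>4, Opt2: 8>7, Opt3: 3>0, Opt4: 0>-1.
C2 strictly beats every other strategy against every opponent action, so it is strictly dominant.

C2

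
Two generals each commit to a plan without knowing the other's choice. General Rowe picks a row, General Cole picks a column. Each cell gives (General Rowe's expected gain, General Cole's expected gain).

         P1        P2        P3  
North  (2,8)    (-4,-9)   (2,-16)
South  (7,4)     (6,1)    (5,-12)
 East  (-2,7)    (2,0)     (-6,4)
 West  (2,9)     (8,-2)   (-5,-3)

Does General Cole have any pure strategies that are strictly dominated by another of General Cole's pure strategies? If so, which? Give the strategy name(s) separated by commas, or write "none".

P2, P3

Nothing dominates P1: P2 at North (8>-9); P3 at North (8>-16).
P2: dominated, since P1 does at least as well everywhere (North: 8>-9, South: 4>1, East: 7>0, West: 9>-2).
P1 strictly dominates P3 — North: 8>-16, South: 4>-12, East: 7>4, West: 9>-3.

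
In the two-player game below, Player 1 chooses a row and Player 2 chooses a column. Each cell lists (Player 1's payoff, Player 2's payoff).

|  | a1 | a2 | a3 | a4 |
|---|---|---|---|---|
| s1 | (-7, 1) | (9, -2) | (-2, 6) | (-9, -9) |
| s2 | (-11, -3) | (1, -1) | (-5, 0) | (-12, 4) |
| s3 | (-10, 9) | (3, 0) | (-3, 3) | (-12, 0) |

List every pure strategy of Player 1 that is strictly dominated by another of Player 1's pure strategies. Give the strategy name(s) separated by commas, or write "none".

s2, s3

Nothing dominates s1: s2 at a1 (-7>-11); s3 at a1 (-7>-10).
s1 strictly dominates s2 — a1: -7>-11, a2: 9>1, a3: -2>-5, a4: -9>-12.
s1 strictly dominates s3 — a1: -7>-10, a2: 9>3, a3: -2>-3, a4: -9>-12.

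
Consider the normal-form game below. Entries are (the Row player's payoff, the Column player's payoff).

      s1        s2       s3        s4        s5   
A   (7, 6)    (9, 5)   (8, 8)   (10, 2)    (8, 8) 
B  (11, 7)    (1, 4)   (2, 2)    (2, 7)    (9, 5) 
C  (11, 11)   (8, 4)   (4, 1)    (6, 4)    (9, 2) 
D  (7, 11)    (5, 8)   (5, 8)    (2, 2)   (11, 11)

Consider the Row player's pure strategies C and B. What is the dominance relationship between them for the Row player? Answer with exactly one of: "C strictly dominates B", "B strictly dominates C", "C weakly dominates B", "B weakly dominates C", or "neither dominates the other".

C weakly dominates B

C's payoffs vs B's, by the Column player's action — s1: 11=11, s2: 8>1, s3: 4>2, s4: 6>2, s5: 9=9.
C is at least as good everywhere and strictly better somewhere (tied only at s1, s5), so C weakly but not strictly dominates B.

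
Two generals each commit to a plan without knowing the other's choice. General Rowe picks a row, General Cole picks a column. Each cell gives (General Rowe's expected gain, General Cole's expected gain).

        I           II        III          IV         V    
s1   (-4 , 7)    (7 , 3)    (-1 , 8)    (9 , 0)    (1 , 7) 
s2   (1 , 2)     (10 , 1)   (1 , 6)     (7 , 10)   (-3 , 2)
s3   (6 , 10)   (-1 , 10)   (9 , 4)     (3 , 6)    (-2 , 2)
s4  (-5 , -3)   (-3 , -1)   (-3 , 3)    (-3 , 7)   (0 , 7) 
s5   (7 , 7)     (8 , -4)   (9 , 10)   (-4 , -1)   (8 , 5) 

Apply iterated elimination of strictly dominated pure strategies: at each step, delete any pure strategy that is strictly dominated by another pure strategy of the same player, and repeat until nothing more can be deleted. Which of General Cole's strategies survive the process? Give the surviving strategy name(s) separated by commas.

Row s4 is eliminated: s1 beats it against every remaining column (I: -4>-5, II: 7>-3, III: -1>-3, IV: 9>-3, V: 1>0).
For General Cole, III strictly dominates V on the remaining rows (s1: 8>7, s2: 6>2, s3: 4>2, s5: 10>5); eliminate V.
Among the remaining strategies, none is strictly dominated by another pure strategy of the same player, so the elimination stops.
Surviving strategies — General Rowe: {s1, s2, s3, s5}; General Cole: {I, II, III, IV}.

I, II, III, IV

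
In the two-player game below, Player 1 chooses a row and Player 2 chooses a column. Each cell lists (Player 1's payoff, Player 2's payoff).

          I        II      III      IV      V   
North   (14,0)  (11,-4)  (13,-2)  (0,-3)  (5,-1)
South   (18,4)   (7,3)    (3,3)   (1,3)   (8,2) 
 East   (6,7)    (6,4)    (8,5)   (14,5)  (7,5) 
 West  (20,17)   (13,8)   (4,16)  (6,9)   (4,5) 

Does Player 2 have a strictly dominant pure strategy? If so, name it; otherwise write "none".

I

I vs II: North: 0>-4, South: 4>3, East: 7>4, West: 17>8.
I vs III: North: 0>-2, South: 4>3, East: 7>5, West: 17>16.
I vs IV: North: 0>-3, South: 4>3, East: 7>5, West: 17>9.
I vs V: North: 0>-1, South: 4>2, East: 7>5, West: 17>5.
I strictly beats every other strategy against every opponent action, so it is strictly dominant.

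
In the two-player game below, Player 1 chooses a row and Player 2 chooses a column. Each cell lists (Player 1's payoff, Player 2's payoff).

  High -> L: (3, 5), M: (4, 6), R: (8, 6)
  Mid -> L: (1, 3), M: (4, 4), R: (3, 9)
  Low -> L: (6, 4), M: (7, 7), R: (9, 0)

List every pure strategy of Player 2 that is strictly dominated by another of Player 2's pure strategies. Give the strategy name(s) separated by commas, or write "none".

L: dominated, since M does at least as well everywhere (High: 6>5, Mid: 4>3, Low: 7>4).
Nothing dominates M: L at High (6>5); R at High (6=6).
R is not dominated — it holds its own against L at High (6>5); M at High (6=6).

L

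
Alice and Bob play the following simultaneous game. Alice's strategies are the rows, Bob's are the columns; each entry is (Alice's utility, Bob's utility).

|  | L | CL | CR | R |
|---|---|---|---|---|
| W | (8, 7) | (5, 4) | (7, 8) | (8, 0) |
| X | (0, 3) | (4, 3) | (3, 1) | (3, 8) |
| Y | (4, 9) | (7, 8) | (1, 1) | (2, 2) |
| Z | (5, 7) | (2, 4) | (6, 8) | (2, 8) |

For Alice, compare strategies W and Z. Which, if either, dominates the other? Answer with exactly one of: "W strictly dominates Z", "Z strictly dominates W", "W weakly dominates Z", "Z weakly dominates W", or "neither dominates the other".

W strictly dominates Z

Compare W to Z across each opponent action: L: 8>5, CL: 5>2, CR: 7>6, R: 8>2.
Every comparison favours W, so W strictly dominates Z.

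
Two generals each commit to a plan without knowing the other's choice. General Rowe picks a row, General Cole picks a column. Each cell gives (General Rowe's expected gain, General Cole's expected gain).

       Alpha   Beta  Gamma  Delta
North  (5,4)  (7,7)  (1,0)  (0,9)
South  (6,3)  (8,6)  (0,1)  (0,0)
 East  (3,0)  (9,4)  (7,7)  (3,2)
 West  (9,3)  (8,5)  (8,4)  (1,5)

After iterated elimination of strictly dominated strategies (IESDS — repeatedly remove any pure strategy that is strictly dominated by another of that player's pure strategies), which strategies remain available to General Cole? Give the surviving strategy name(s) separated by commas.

Beta, Gamma, Delta

For General Rowe, West strictly dominates North on the remaining columns (Alpha: 9>5, Beta: 8>7, Gamma: 8>1, Delta: 1>0); eliminate North.
For General Cole, Beta strictly dominates Alpha on the remaining rows (South: 6>3, East: 4>0, West: 5>3); eliminate Alpha.
Row South is eliminated: East beats it against every remaining column (Beta: 9>8, Gamma: 7>0, Delta: 3>0).
Among the remaining strategies, none is strictly dominated by another pure strategy of the same player, so the elimination stops.
Surviving strategies — General Rowe: {East, West}; General Cole: {Beta, Gamma, Delta}.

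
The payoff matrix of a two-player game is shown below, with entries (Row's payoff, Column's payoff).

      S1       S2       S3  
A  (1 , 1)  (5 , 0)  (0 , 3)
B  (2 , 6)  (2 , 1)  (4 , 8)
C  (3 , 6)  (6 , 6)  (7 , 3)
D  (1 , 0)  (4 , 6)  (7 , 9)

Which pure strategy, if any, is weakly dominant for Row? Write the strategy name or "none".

C vs A: S1: 3>1, S2: 6>5, S3: 7>0.
C vs B: S1: 3>2, S2: 6>2, S3: 7>4.
C vs D: S1: 3>1, S2: 6>4, S3: 7=7.
C is at least as good as every other strategy against every opponent action, so it is weakly dominant.

C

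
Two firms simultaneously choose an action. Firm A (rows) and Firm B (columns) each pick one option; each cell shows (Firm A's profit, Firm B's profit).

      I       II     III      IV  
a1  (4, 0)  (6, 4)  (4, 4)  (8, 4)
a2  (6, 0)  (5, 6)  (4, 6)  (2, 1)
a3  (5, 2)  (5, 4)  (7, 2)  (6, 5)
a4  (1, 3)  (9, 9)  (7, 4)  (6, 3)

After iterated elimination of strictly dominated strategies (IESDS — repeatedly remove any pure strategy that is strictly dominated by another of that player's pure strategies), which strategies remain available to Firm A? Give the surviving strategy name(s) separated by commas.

a1, a3, a4

Firm B's strategy I is strictly dominated by II (a1: 4>0, a2: 6>0, a3: 4>2, a4: 9>3) and is removed.
For Firm A, a4 strictly dominates a2 on the remaining columns (II: 9>5, III: 7>4, IV: 6>2); eliminate a2.
Among the remaining strategies, none is strictly dominated by another pure strategy of the same player, so the elimination stops.
Surviving strategies — Firm A: {a1, a3, a4}; Firm B: {II, III, IV}.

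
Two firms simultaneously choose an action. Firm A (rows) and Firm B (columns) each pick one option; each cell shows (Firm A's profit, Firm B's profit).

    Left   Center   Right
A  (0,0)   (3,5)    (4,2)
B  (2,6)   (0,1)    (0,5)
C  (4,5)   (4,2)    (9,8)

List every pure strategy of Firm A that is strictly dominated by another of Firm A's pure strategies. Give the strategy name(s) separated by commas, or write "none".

A is strictly dominated by C (Left: 4>0, Center: 4>3, Right: 9>4).
B is strictly dominated by C (Left: 4>2, Center: 4>0, Right: 9>0).
C is not dominated — it holds its own against A at Left (4>0); B at Left (4>2).

A, B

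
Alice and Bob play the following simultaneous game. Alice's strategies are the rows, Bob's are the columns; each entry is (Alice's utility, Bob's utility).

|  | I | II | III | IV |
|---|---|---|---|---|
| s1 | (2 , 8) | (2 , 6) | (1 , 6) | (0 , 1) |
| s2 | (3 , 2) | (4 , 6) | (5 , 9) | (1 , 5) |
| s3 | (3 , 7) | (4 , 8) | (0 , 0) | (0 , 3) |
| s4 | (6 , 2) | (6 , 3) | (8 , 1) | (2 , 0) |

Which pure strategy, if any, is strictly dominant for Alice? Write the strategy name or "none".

s4

s4 vs s1: I: 6>2, II: 6>2, III: 8>1, IV: 2>0.
s4 vs s2: I: 6>3, II: 6>4, III: 8>5, IV: 2>1.
s4 vs s3: I: 6>3, II: 6>4, III: 8>0, IV: 2>0.
s4 strictly beats every other strategy against every opponent action, so it is strictly dominant.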